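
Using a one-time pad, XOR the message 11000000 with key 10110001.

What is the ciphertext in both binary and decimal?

Step 1: Write out the XOR operation bit by bit:
  Message: 11000000
  Key:     10110001
  XOR:     01110001
Step 2: Convert to decimal: 01110001 = 113.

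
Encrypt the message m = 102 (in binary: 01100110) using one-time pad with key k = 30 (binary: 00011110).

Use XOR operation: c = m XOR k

Step 1: Write out the XOR operation bit by bit:
  Message: 01100110
  Key:     00011110
  XOR:     01111000
Step 2: Convert to decimal: 01111000 = 120.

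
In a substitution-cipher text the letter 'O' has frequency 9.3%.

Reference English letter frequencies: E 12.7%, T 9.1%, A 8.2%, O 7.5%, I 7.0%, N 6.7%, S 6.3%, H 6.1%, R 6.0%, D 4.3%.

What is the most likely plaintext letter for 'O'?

Step 1: The observed frequency is 9.3%.
Step 2: Compare with English frequencies:
  E: 12.7% (difference: 3.4%)
  T: 9.1% (difference: 0.2%) <-- closest
  A: 8.2% (difference: 1.1%)
  O: 7.5% (difference: 1.8%)
  I: 7.0% (difference: 2.3%)
  N: 6.7% (difference: 2.6%)
  S: 6.3% (difference: 3.0%)
  H: 6.1% (difference: 3.2%)
  R: 6.0% (difference: 3.3%)
  D: 4.3% (difference: 5.0%)
Step 3: 'O' most likely represents 'T' (frequency 9.1%).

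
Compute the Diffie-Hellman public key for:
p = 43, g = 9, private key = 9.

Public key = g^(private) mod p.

Step 1: A = g^a mod p = 9^9 mod 43.
  9^1 mod 43 = 9
  9^2 mod 43 = (9 * 9) mod 43 = 38
  9^3 mod 43 = (38 * 9) mod 43 = 41
  9^4 mod 43 = (41 * 9) mod 43 = 25
  9^5 mod 43 = (25 * 9) mod 43 = 10
  9^6 mod 43 = (10 * 9) mod 43 = 4
  9^7 mod 43 = (4 * 9) mod 43 = 36
  9^8 mod 43 = (36 * 9) mod 43 = 23
  9^9 mod 43 = (23 * 9) mod 43 = 35
Result: A = 35.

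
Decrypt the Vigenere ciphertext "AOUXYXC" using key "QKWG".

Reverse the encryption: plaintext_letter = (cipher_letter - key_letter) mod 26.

Step 1: Extend key: QKWGQKW
Step 2: Decrypt each letter (c - k) mod 26:
  A(0) - Q(16) = (0-16) mod 26 = 10 = K
  O(14) - K(10) = (14-10) mod 26 = 4 = E
  U(20) - W(22) = (20-22) mod 26 = 24 = Y
  X(23) - G(6) = (23-6) mod 26 = 17 = R
  Y(24) - Q(16) = (24-16) mod 26 = 8 = I
  X(23) - K(10) = (23-10) mod 26 = 13 = N
  C(2) - W(22) = (2-22) mod 26 = 6 = G
Plaintext: KEYRING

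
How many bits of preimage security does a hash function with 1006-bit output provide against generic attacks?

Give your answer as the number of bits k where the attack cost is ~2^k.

Step 1: The hash has a 1006-bit output.
Step 2: Preimage resistance means: given a digest h(x), it should be infeasible to find any input that hashes to it.
With a 1006-bit output there are 2^1006 possible digests, so a generic brute-force preimage search costs about 2^1006 evaluations.
Step 3: Security level = 1006 bits.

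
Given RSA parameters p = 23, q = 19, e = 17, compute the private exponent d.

Step 1: n = 23 * 19 = 437.
Step 2: phi(n) = 22 * 18 = 396.
Step 3: Find d such that 17 * d = 1 (mod 396).
Step 4: d = 17^(-1) mod 396 = 233.
Verification: 17 * 233 = 3961 = 10 * 396 + 1.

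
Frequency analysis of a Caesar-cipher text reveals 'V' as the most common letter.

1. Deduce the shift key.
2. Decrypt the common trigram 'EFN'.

Step 1: In English, 'E' is the most frequent letter (12.7%).
Step 2: The most frequent ciphertext letter is 'V' (position 21).
Step 3: Shift = (21 - 4) mod 26 = 17.
Step 4: Decrypt 'EFN' by shifting back 17:
  E -> N
  F -> O
  N -> W
Step 5: 'EFN' decrypts to 'NOW'.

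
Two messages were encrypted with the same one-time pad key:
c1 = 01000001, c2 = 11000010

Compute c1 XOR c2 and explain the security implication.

Step 1: c1 XOR c2 = (m1 XOR k) XOR (m2 XOR k).
Step 2: By XOR associativity/commutativity: = m1 XOR m2 XOR k XOR k = m1 XOR m2.
Step 3: 01000001 XOR 11000010 = 10000011 = 131.
Step 4: The key cancels out! An attacker learns m1 XOR m2 = 131, revealing the relationship between plaintexts.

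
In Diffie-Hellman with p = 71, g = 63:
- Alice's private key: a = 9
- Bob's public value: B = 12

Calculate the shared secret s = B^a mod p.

Step 1: s = B^a mod p = 12^9 mod 71.
  12^1 mod 71 = 12
  12^2 mod 71 = (12 * 12) mod 71 = 2
  12^3 mod 71 = (2 * 12) mod 71 = 24
  12^4 mod 71 = (24 * 12) mod 71 = 4
  12^5 mod 71 = (4 * 12) mod 71 = 48
  12^6 mod 71 = (48 * 12) mod 71 = 8
  12^7 mod 71 = (8 * 12) mod 71 = 25
  12^8 mod 71 = (25 * 12) mod 71 = 16
  12^9 mod 71 = (16 * 12) mod 71 = 50
Result: shared secret = 50.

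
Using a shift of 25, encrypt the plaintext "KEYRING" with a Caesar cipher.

Step 1: For each letter, shift forward by 25 positions (mod 26).
  K (position 10) -> position (10+25) mod 26 = 9 -> J
  E (position 4) -> position (4+25) mod 26 = 3 -> D
  Y (position 24) -> position (24+25) mod 26 = 23 -> X
  R (position 17) -> position (17+25) mod 26 = 16 -> Q
  I (position 8) -> position (8+25) mod 26 = 7 -> H
  N (position 13) -> position (13+25) mod 26 = 12 -> M
  G (position 6) -> position (6+25) mod 26 = 5 -> F
Result: JDXQHMF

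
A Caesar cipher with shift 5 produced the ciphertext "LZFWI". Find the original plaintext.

Step 1: Reverse the shift by subtracting 5 from each letter position.
  L (position 11) -> position (11-5) mod 26 = 6 -> G
  Z (position 25) -> position (25-5) mod 26 = 20 -> U
  F (position 5) -> position (5-5) mod 26 = 0 -> A
  W (position 22) -> position (22-5) mod 26 = 17 -> R
  I (position 8) -> position (8-5) mod 26 = 3 -> D
Decrypted message: GUARD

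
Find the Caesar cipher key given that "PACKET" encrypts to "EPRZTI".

Step 1: Compare first letters: P (position 15) -> E (position 4).
Step 2: Shift = (4 - 15) mod 26 = 15.
The shift value is 15.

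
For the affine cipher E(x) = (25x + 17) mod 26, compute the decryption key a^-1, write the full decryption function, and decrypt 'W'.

Step 1: Find a^-1, the modular inverse of 25 mod 26.
Step 2: We need 25 * a^-1 = 1 (mod 26).
Step 3: 25 * 25 = 625 = 24 * 26 + 1, so a^-1 = 25.
Step 4: D(y) = 25(y - 17) mod 26.
Step 5: Apply to 'W' (y = 22): D(22) = 25 * (22 - 17) mod 26 = 25 * 5 mod 26 = 21 -> 'V'.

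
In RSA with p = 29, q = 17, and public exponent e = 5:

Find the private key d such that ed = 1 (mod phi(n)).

Step 1: n = 29 * 17 = 493.
Step 2: phi(n) = 28 * 16 = 448.
Step 3: Find d such that 5 * d = 1 (mod 448).
Step 4: d = 5^(-1) mod 448 = 269.
Verification: 5 * 269 = 1345 = 3 * 448 + 1.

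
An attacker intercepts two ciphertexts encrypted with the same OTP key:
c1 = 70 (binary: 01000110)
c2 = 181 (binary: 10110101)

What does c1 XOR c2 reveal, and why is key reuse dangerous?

Step 1: c1 XOR c2 = (m1 XOR k) XOR (m2 XOR k).
Step 2: By XOR associativity/commutativity: = m1 XOR m2 XOR k XOR k = m1 XOR m2.
Step 3: 01000110 XOR 10110101 = 11110011 = 243.
Step 4: The key cancels out! An attacker learns m1 XOR m2 = 243, revealing the relationship between plaintexts.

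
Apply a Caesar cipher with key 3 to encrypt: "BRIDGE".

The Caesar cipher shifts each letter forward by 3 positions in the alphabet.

Step 1: For each letter, shift forward by 3 positions (mod 26).
  B (position 1) -> position (1+3) mod 26 = 4 -> E
  R (position 17) -> position (17+3) mod 26 = 20 -> U
  I (position 8) -> position (8+3) mod 26 = 11 -> L
  D (position 3) -> position (3+3) mod 26 = 6 -> G
  G (position 6) -> position (6+3) mod 26 = 9 -> J
  E (position 4) -> position (4+3) mod 26 = 7 -> H
Result: EULGJH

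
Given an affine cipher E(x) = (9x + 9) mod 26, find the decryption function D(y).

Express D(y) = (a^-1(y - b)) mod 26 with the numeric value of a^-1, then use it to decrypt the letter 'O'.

Step 1: Find a^-1, the modular inverse of 9 mod 26.
Step 2: We need 9 * a^-1 = 1 (mod 26).
Step 3: 9 * 3 = 27 = 1 * 26 + 1, so a^-1 = 3.
Step 4: D(y) = 3(y - 9) mod 26.
Step 5: Apply to 'O' (y = 14): D(14) = 3 * (14 - 9) mod 26 = 3 * 5 mod 26 = 15 -> 'P'.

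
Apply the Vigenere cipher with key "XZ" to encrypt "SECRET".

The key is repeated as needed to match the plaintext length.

Step 1: Repeat key to match plaintext length:
  Plaintext: SECRET
  Key:       XZXZXZ
Step 2: Encrypt each letter:
  S(18) + X(23) = (18+23) mod 26 = 15 = P
  E(4) + Z(25) = (4+25) mod 26 = 3 = D
  C(2) + X(23) = (2+23) mod 26 = 25 = Z
  R(17) + Z(25) = (17+25) mod 26 = 16 = Q
  E(4) + X(23) = (4+23) mod 26 = 1 = B
  T(19) + Z(25) = (19+25) mod 26 = 18 = S
Ciphertext: PDZQBS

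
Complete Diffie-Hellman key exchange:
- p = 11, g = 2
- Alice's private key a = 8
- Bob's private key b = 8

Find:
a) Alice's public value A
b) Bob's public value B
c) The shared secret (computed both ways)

Step 1: A = g^a mod p = 2^8 mod 11 = 3.
Step 2: B = g^b mod p = 2^8 mod 11 = 3.
Step 3: Alice computes s = B^a mod p = 3^8 mod 11 = 5.
Step 4: Bob computes s = A^b mod p = 3^8 mod 11 = 5.
Both sides agree: shared secret = 5.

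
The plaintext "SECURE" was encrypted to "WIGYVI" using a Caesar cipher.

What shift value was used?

Step 1: Compare first letters: S (position 18) -> W (position 22).
Step 2: Shift = (22 - 18) mod 26 = 4.
The shift value is 4.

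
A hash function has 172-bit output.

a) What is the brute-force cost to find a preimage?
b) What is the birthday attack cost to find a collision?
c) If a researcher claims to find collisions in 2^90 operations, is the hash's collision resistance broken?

Step 1: Preimage resistance requires brute-force of 2^172 operations.
Step 2: Collision resistance (birthday bound) = 2^(172/2) = 2^86.
Step 3: The claimed attack costs 2^90 operations.
Step 4: Since 2^90 >= 2^86, the claimed attack is no faster than the generic birthday attack, so this does not break collision resistance.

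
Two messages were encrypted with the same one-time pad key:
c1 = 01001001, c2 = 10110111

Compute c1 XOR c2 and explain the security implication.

Step 1: c1 XOR c2 = (m1 XOR k) XOR (m2 XOR k).
Step 2: By XOR associativity/commutativity: = m1 XOR m2 XOR k XOR k = m1 XOR m2.
Step 3: 01001001 XOR 10110111 = 11111110 = 254.
Step 4: The key cancels out! An attacker learns m1 XOR m2 = 254, revealing the relationship between plaintexts.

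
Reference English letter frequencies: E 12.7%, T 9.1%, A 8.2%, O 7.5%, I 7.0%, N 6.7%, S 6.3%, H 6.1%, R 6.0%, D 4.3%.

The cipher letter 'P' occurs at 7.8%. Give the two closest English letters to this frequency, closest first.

Step 1: Observed frequency of 'P' is 7.8%.
Step 2: Compute distances to each reference frequency and sort:
  O (7.5%): difference = 0.3% <-- BEST
  A (8.2%): difference = 0.4% <-- RUNNER-UP
  I (7.0%): difference = 0.8%
  N (6.7%): difference = 1.1%
  T (9.1%): difference = 1.3%
Step 3: Most likely is 'O' (7.5%, diff 0.3%); second most likely is 'A' (8.2%, diff 0.4%).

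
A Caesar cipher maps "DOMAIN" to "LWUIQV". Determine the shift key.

Step 1: Compare first letters: D (position 3) -> L (position 11).
Step 2: Shift = (11 - 3) mod 26 = 8.
The shift value is 8.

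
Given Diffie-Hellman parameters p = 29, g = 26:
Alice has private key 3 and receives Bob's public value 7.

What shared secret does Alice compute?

Step 1: s = B^a mod p = 7^3 mod 29.
  7^1 mod 29 = 7
  7^2 mod 29 = (7 * 7) mod 29 = 20
  7^3 mod 29 = (20 * 7) mod 29 = 24
Result: shared secret = 24.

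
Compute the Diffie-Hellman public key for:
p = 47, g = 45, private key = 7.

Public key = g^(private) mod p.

Step 1: A = g^a mod p = 45^7 mod 47.
  45^1 mod 47 = 45
  45^2 mod 47 = (45 * 45) mod 47 = 4
  45^3 mod 47 = (4 * 45) mod 47 = 39
  45^4 mod 47 = (39 * 45) mod 47 = 16
  45^5 mod 47 = (16 * 45) mod 47 = 15
  45^6 mod 47 = (15 * 45) mod 47 = 17
  45^7 mod 47 = (17 * 45) mod 47 = 13
Result: A = 13.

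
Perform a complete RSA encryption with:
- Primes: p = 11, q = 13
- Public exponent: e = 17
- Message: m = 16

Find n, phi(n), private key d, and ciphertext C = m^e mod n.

Step 1: n = 11 * 13 = 143.
Step 2: phi(n) = (11-1)(13-1) = 10 * 12 = 120.
Step 3: Find d = 17^(-1) mod 120 = 113.
  Verify: 17 * 113 = 1921 = 1 (mod 120).
Step 4: C = 16^17 mod 143 = 113.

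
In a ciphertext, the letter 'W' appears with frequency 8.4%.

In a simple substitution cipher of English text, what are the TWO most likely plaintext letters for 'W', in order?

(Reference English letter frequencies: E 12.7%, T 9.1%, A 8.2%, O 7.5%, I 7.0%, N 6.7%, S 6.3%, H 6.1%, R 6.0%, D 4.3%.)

Step 1: Observed frequency of 'W' is 8.4%.
Step 2: Compute distances to each reference frequency and sort:
  A (8.2%): difference = 0.2% <-- BEST
  T (9.1%): difference = 0.7% <-- RUNNER-UP
  O (7.5%): difference = 0.9%
  I (7.0%): difference = 1.4%
  N (6.7%): difference = 1.7%
Step 3: Most likely is 'A' (8.2%, diff 0.2%); second most likely is 'T' (9.1%, diff 0.7%).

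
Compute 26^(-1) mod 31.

Step 1: We need x such that 26 * x = 1 (mod 31).
Step 2: Using the extended Euclidean algorithm or trial:
  26 * 6 = 156 = 5 * 31 + 1.
Step 3: Since 156 mod 31 = 1, the inverse is x = 6.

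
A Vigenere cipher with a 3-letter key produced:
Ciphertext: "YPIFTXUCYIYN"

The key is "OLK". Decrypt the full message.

Step 1: Key 'OLK' has length 3. Extended key: OLKOLKOLKOLK
Step 2: Decrypt each position:
  Y(24) - O(14) = 10 = K
  P(15) - L(11) = 4 = E
  I(8) - K(10) = 24 = Y
  F(5) - O(14) = 17 = R
  T(19) - L(11) = 8 = I
  X(23) - K(10) = 13 = N
  U(20) - O(14) = 6 = G
  C(2) - L(11) = 17 = R
  Y(24) - K(10) = 14 = O
  I(8) - O(14) = 20 = U
  Y(24) - L(11) = 13 = N
  N(13) - K(10) = 3 = D
Plaintext: KEYRINGROUND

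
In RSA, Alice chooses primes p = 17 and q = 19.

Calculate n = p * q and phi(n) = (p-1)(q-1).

Step 1: n = p * q = 17 * 19 = 323.
Step 2: phi(n) = (p-1)(q-1) = 16 * 18 = 288.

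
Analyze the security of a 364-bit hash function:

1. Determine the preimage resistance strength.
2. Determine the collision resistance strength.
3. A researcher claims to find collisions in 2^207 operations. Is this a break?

Step 1: Preimage resistance requires brute-force of 2^364 operations.
Step 2: Collision resistance (birthday bound) = 2^(364/2) = 2^182.
Step 3: The claimed attack costs 2^207 operations.
Step 4: Since 2^207 >= 2^182, the claimed attack is no faster than the generic birthday attack, so this does not break collision resistance.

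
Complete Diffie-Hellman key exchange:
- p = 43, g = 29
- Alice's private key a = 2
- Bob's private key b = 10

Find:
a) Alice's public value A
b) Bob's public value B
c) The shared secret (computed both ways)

Step 1: A = g^a mod p = 29^2 mod 43 = 24.
Step 2: B = g^b mod p = 29^10 mod 43 = 13.
Step 3: Alice computes s = B^a mod p = 13^2 mod 43 = 40.
Step 4: Bob computes s = A^b mod p = 24^10 mod 43 = 40.
Both sides agree: shared secret = 40.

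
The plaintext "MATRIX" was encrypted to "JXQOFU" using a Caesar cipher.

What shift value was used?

Step 1: Compare first letters: M (position 12) -> J (position 9).
Step 2: Shift = (9 - 12) mod 26 = 23.
The shift value is 23.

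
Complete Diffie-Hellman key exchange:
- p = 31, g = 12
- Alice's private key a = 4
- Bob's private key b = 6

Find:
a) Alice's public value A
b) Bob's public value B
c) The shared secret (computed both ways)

Step 1: A = g^a mod p = 12^4 mod 31 = 28.
Step 2: B = g^b mod p = 12^6 mod 31 = 2.
Step 3: Alice computes s = B^a mod p = 2^4 mod 31 = 16.
Step 4: Bob computes s = A^b mod p = 28^6 mod 31 = 16.
Both sides agree: shared secret = 16.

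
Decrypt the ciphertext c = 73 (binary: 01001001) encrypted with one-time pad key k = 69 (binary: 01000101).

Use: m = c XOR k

Step 1: XOR ciphertext with key:
  Ciphertext: 01001001
  Key:        01000101
  XOR:        00001100
Step 2: Plaintext = 00001100 = 12 in decimal.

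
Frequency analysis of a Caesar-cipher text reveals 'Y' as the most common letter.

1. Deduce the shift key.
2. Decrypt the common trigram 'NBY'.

Step 1: In English, 'E' is the most frequent letter (12.7%).
Step 2: The most frequent ciphertext letter is 'Y' (position 24).
Step 3: Shift = (24 - 4) mod 26 = 20.
Step 4: Decrypt 'NBY' by shifting back 20:
  N -> T
  B -> H
  Y -> E
Step 5: 'NBY' decrypts to 'THE'.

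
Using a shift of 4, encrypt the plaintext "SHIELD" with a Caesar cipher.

Step 1: For each letter, shift forward by 4 positions (mod 26).
  S (position 18) -> position (18+4) mod 26 = 22 -> W
  H (position 7) -> position (7+4) mod 26 = 11 -> L
  I (position 8) -> position (8+4) mod 26 = 12 -> M
  E (position 4) -> position (4+4) mod 26 = 8 -> I
  L (position 11) -> position (11+4) mod 26 = 15 -> P
  D (position 3) -> position (3+4) mod 26 = 7 -> H
Result: WLMIPH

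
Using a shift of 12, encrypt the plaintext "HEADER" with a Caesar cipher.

Step 1: For each letter, shift forward by 12 positions (mod 26).
  H (position 7) -> position (7+12) mod 26 = 19 -> T
  E (position 4) -> position (4+12) mod 26 = 16 -> Q
  A (position 0) -> position (0+12) mod 26 = 12 -> M
  D (position 3) -> position (3+12) mod 26 = 15 -> P
  E (position 4) -> position (4+12) mod 26 = 16 -> Q
  R (position 17) -> position (17+12) mod 26 = 3 -> D
Result: TQMPQD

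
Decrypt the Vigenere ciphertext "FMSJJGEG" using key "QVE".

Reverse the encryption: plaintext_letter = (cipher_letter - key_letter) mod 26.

Step 1: Extend key: QVEQVEQV
Step 2: Decrypt each letter (c - k) mod 26:
  F(5) - Q(16) = (5-16) mod 26 = 15 = P
  M(12) - V(21) = (12-21) mod 26 = 17 = R
  S(18) - E(4) = (18-4) mod 26 = 14 = O
  J(9) - Q(16) = (9-16) mod 26 = 19 = T
  J(9) - V(21) = (9-21) mod 26 = 14 = O
  G(6) - E(4) = (6-4) mod 26 = 2 = C
  E(4) - Q(16) = (4-16) mod 26 = 14 = O
  G(6) - V(21) = (6-21) mod 26 = 11 = L
Plaintext: PROTOCOL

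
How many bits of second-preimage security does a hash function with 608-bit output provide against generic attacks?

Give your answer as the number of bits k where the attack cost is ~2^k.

Step 1: The hash has a 608-bit output.
Step 2: Second-preimage resistance means: given a specific input x, it should be infeasible to find a different y with h(y) = h(x).
With a 608-bit output, a generic search for a second preimage costs about 2^608 evaluations (each trial matches the fixed target with probability 2^-608).
Step 3: Security level = 608 bits.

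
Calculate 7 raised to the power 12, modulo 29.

Step 1: Compute 7^12 mod 29 step by step, reducing modulo 29 at each step.
  7^1 mod 29 = 7
  7^2 mod 29 = (7 * 7) mod 29 = 20
  7^3 mod 29 = (20 * 7) mod 29 = 24
  7^4 mod 29 = (24 * 7) mod 29 = 23
  7^5 mod 29 = (23 * 7) mod 29 = 16
  7^6 mod 29 = (16 * 7) mod 29 = 25
  7^7 mod 29 = (25 * 7) mod 29 = 1
  7^8 mod 29 = (1 * 7) mod 29 = 7
  7^9 mod 29 = (7 * 7) mod 29 = 20
  7^10 mod 29 = (20 * 7) mod 29 = 24
  7^11 mod 29 = (24 * 7) mod 29 = 23
  7^12 mod 29 = (23 * 7) mod 29 = 16
Step 2: Result = 16.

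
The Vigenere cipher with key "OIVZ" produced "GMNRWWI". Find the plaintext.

Step 1: Extend key: OIVZOIV
Step 2: Decrypt each letter (c - k) mod 26:
  G(6) - O(14) = (6-14) mod 26 = 18 = S
  M(12) - I(8) = (12-8) mod 26 = 4 = E
  N(13) - V(21) = (13-21) mod 26 = 18 = S
  R(17) - Z(25) = (17-25) mod 26 = 18 = S
  W(22) - O(14) = (22-14) mod 26 = 8 = I
  W(22) - I(8) = (22-8) mod 26 = 14 = O
  I(8) - V(21) = (8-21) mod 26 = 13 = N
Plaintext: SESSION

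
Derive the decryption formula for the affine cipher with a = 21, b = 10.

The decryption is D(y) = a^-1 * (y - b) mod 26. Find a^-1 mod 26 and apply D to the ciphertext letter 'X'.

Step 1: Find a^-1, the modular inverse of 21 mod 26.
Step 2: We need 21 * a^-1 = 1 (mod 26).
Step 3: 21 * 5 = 105 = 4 * 26 + 1, so a^-1 = 5.
Step 4: D(y) = 5(y - 10) mod 26.
Step 5: Apply to 'X' (y = 23): D(23) = 5 * (23 - 10) mod 26 = 5 * 13 mod 26 = 13 -> 'N'.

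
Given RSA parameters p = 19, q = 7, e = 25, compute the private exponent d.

Step 1: n = 19 * 7 = 133.
Step 2: phi(n) = 18 * 6 = 108.
Step 3: Find d such that 25 * d = 1 (mod 108).
Step 4: d = 25^(-1) mod 108 = 13.
Verification: 25 * 13 = 325 = 3 * 108 + 1.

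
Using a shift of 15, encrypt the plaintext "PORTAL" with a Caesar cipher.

Step 1: For each letter, shift forward by 15 positions (mod 26).
  P (position 15) -> position (15+15) mod 26 = 4 -> E
  O (position 14) -> position (14+15) mod 26 = 3 -> D
  R (position 17) -> position (17+15) mod 26 = 6 -> G
  T (position 19) -> position (19+15) mod 26 = 8 -> I
  A (position 0) -> position (0+15) mod 26 = 15 -> P
  L (position 11) -> position (11+15) mod 26 = 0 -> A
Result: EDGIPA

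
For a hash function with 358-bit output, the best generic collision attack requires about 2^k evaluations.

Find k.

Step 1: The hash has a 358-bit output.
Step 2: Collision resistance means it should be infeasible to find any x != y with h(x) = h(y).
By the birthday bound, a generic collision search succeeds after about sqrt(2^358) = 2^(358/2) = 2^179 evaluations.
Step 3: Security level = 179 bits.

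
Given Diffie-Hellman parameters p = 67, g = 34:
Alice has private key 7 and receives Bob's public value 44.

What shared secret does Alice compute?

Step 1: s = B^a mod p = 44^7 mod 67.
  44^1 mod 67 = 44
  44^2 mod 67 = (44 * 44) mod 67 = 60
  44^3 mod 67 = (60 * 44) mod 67 = 27
  44^4 mod 67 = (27 * 44) mod 67 = 49
  44^5 mod 67 = (49 * 44) mod 67 = 12
  44^6 mod 67 = (12 * 44) mod 67 = 59
  44^7 mod 67 = (59 * 44) mod 67 = 50
Result: shared secret = 50.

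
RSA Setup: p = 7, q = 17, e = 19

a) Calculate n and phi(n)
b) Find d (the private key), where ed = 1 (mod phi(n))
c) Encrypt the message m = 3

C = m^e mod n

Step 1: n = 7 * 17 = 119.
Step 2: phi(n) = (7-1)(17-1) = 6 * 16 = 96.
Step 3: Find d = 19^(-1) mod 96 = 91.
  Verify: 19 * 91 = 1729 = 1 (mod 96).
Step 4: C = 3^19 mod 119 = 10.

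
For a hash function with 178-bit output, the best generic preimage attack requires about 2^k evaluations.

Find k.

Step 1: The hash has a 178-bit output.
Step 2: Preimage resistance means: given a digest h(x), it should be infeasible to find any input that hashes to it.
With a 178-bit output there are 2^178 possible digests, so a generic brute-force preimage search costs about 2^178 evaluations.
Step 3: Security level = 178 bits.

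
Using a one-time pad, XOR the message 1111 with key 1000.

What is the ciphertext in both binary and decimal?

Step 1: Write out the XOR operation bit by bit:
  Message: 1111
  Key:     1000
  XOR:     0111
Step 2: Convert to decimal: 0111 = 7.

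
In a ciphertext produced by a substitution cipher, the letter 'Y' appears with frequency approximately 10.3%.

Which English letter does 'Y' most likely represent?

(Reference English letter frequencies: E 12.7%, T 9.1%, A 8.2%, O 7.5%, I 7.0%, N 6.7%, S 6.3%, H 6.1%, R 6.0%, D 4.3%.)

Step 1: The observed frequency is 10.3%.
Step 2: Compare with English frequencies:
  E: 12.7% (difference: 2.4%)
  T: 9.1% (difference: 1.2%) <-- closest
  A: 8.2% (difference: 2.1%)
  O: 7.5% (difference: 2.8%)
  I: 7.0% (difference: 3.3%)
  N: 6.7% (difference: 3.6%)
  S: 6.3% (difference: 4.0%)
  H: 6.1% (difference: 4.2%)
  R: 6.0% (difference: 4.3%)
  D: 4.3% (difference: 6.0%)
Step 3: 'Y' most likely represents 'T' (frequency 9.1%).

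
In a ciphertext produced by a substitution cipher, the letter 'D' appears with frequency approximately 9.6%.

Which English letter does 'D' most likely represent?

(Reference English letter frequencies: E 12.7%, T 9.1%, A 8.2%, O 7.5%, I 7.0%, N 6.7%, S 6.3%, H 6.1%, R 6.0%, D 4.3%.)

Step 1: The observed frequency is 9.6%.
Step 2: Compare with English frequencies:
  E: 12.7% (difference: 3.1%)
  T: 9.1% (difference: 0.5%) <-- closest
  A: 8.2% (difference: 1.4%)
  O: 7.5% (difference: 2.1%)
  I: 7.0% (difference: 2.6%)
  N: 6.7% (difference: 2.9%)
  S: 6.3% (difference: 3.3%)
  H: 6.1% (difference: 3.5%)
  R: 6.0% (difference: 3.6%)
  D: 4.3% (difference: 5.3%)
Step 3: 'D' most likely represents 'T' (frequency 9.1%).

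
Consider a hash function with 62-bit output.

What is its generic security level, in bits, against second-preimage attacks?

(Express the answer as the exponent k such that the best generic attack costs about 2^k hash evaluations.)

Step 1: The hash has a 62-bit output.
Step 2: Second-preimage resistance means: given a specific input x, it should be infeasible to find a different y with h(y) = h(x).
With a 62-bit output, a generic search for a second preimage costs about 2^62 evaluations (each trial matches the fixed target with probability 2^-62).
Step 3: Security level = 62 bits.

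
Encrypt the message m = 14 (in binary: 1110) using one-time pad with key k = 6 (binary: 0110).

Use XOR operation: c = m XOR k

Step 1: Write out the XOR operation bit by bit:
  Message: 1110
  Key:     0110
  XOR:     1000
Step 2: Convert to decimal: 1000 = 8.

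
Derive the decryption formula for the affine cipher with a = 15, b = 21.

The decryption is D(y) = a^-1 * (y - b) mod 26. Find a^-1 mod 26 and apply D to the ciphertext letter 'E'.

Step 1: Find a^-1, the modular inverse of 15 mod 26.
Step 2: We need 15 * a^-1 = 1 (mod 26).
Step 3: 15 * 7 = 105 = 4 * 26 + 1, so a^-1 = 7.
Step 4: D(y) = 7(y - 21) mod 26.
Step 5: Apply to 'E' (y = 4): D(4) = 7 * (4 - 21) mod 26 = 7 * -17 mod 26 = 11 -> 'L'.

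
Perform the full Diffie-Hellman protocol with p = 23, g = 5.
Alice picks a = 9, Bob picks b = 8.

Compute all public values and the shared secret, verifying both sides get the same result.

Step 1: A = g^a mod p = 5^9 mod 23 = 11.
Step 2: B = g^b mod p = 5^8 mod 23 = 16.
Step 3: Alice computes s = B^a mod p = 16^9 mod 23 = 8.
Step 4: Bob computes s = A^b mod p = 11^8 mod 23 = 8.
Both sides agree: shared secret = 8.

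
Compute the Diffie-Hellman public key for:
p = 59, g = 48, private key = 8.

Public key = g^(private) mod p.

Step 1: A = g^a mod p = 48^8 mod 59.
  48^1 mod 59 = 48
  48^2 mod 59 = (48 * 48) mod 59 = 3
  48^3 mod 59 = (3 * 48) mod 59 = 26
  48^4 mod 59 = (26 * 48) mod 59 = 9
  48^5 mod 59 = (9 * 48) mod 59 = 19
  48^6 mod 59 = (19 * 48) mod 59 = 27
  48^7 mod 59 = (27 * 48) mod 59 = 57
  48^8 mod 59 = (57 * 48) mod 59 = 22
Result: A = 22.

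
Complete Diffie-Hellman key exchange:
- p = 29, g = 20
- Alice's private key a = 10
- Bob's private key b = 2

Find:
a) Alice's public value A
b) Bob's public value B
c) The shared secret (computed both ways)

Step 1: A = g^a mod p = 20^10 mod 29 = 25.
Step 2: B = g^b mod p = 20^2 mod 29 = 23.
Step 3: Alice computes s = B^a mod p = 23^10 mod 29 = 16.
Step 4: Bob computes s = A^b mod p = 25^2 mod 29 = 16.
Both sides agree: shared secret = 16.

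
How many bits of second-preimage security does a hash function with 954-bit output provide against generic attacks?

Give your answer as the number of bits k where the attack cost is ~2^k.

Step 1: The hash has a 954-bit output.
Step 2: Second-preimage resistance means: given a specific input x, it should be infeasible to find a different y with h(y) = h(x).
With a 954-bit output, a generic search for a second preimage costs about 2^954 evaluations (each trial matches the fixed target with probability 2^-954).
Step 3: Security level = 954 bits.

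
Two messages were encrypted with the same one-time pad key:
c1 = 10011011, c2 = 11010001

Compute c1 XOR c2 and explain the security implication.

Step 1: c1 XOR c2 = (m1 XOR k) XOR (m2 XOR k).
Step 2: By XOR associativity/commutativity: = m1 XOR m2 XOR k XOR k = m1 XOR m2.
Step 3: 10011011 XOR 11010001 = 01001010 = 74.
Step 4: The key cancels out! An attacker learns m1 XOR m2 = 74, revealing the relationship between plaintexts.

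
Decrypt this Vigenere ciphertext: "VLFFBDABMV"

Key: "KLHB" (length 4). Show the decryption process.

Step 1: Key 'KLHB' has length 4. Extended key: KLHBKLHBKL
Step 2: Decrypt each position:
  V(21) - K(10) = 11 = L
  L(11) - L(11) = 0 = A
  F(5) - H(7) = 24 = Y
  F(5) - B(1) = 4 = E
  B(1) - K(10) = 17 = R
  D(3) - L(11) = 18 = S
  A(0) - H(7) = 19 = T
  B(1) - B(1) = 0 = A
  M(12) - K(10) = 2 = C
  V(21) - L(11) = 10 = K
Plaintext: LAYERSTACK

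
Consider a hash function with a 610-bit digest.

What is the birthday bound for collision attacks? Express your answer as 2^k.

Step 1: The birthday paradox gives collision probability ~50% after sqrt(2^n) = 2^(n/2) hashes.
Step 2: For 610-bit output: 2^(610/2) = 2^305.
Step 3: Approximately 2^305 hash computations needed.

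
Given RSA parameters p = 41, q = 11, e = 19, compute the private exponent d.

Step 1: n = 41 * 11 = 451.
Step 2: phi(n) = 40 * 10 = 400.
Step 3: Find d such that 19 * d = 1 (mod 400).
Step 4: d = 19^(-1) mod 400 = 379.
Verification: 19 * 379 = 7201 = 18 * 400 + 1.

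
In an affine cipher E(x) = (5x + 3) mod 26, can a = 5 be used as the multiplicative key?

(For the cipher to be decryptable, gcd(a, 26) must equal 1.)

Step 1: Compute gcd(5, 26).
Step 2: gcd(5, 26) = 1.
Since gcd = 1, 5 is coprime with 26, so it is a valid key.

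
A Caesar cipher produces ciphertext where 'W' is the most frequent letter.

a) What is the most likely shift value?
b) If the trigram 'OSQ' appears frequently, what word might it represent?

Step 1: In English, 'E' is the most frequent letter (12.7%).
Step 2: The most frequent ciphertext letter is 'W' (position 22).
Step 3: Shift = (22 - 4) mod 26 = 18.
Step 4: Decrypt 'OSQ' by shifting back 18:
  O -> W
  S -> A
  Q -> Y
Step 5: 'OSQ' decrypts to 'WAY'.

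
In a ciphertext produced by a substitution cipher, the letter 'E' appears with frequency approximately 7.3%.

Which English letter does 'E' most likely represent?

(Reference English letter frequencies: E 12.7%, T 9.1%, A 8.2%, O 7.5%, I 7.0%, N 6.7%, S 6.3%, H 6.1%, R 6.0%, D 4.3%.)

Step 1: The observed frequency is 7.3%.
Step 2: Compare with English frequencies:
  E: 12.7% (difference: 5.4%)
  T: 9.1% (difference: 1.8%)
  A: 8.2% (difference: 0.9%)
  O: 7.5% (difference: 0.2%) <-- closest
  I: 7.0% (difference: 0.3%)
  N: 6.7% (difference: 0.6%)
  S: 6.3% (difference: 1.0%)
  H: 6.1% (difference: 1.2%)
  R: 6.0% (difference: 1.3%)
  D: 4.3% (difference: 3.0%)
Step 3: 'E' most likely represents 'O' (frequency 7.5%).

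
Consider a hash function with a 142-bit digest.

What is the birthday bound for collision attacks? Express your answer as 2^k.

Step 1: The birthday paradox gives collision probability ~50% after sqrt(2^n) = 2^(n/2) hashes.
Step 2: For 142-bit output: 2^(142/2) = 2^71.
Step 3: Approximately 2^71 hash computations needed.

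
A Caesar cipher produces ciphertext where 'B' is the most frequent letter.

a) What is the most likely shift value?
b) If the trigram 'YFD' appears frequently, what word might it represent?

Step 1: In English, 'E' is the most frequent letter (12.7%).
Step 2: The most frequent ciphertext letter is 'B' (position 1).
Step 3: Shift = (1 - 4) mod 26 = 23.
Step 4: Decrypt 'YFD' by shifting back 23:
  Y -> B
  F -> I
  D -> G
Step 5: 'YFD' decrypts to 'BIG'.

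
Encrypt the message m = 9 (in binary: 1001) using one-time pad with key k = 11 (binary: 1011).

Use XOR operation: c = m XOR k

Step 1: Write out the XOR operation bit by bit:
  Message: 1001
  Key:     1011
  XOR:     0010
Step 2: Convert to decimal: 0010 = 2.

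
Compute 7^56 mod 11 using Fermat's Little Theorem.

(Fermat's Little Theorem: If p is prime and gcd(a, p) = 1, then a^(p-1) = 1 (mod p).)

Step 1: Since 11 is prime, by Fermat's Little Theorem: 7^10 = 1 (mod 11).
Step 2: Reduce exponent: 56 mod 10 = 6.
Step 3: So 7^56 = 7^6 (mod 11).
Step 4: 7^6 mod 11 = 4.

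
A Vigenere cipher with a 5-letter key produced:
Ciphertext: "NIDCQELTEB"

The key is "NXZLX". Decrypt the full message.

Step 1: Key 'NXZLX' has length 5. Extended key: NXZLXNXZLX
Step 2: Decrypt each position:
  N(13) - N(13) = 0 = A
  I(8) - X(23) = 11 = L
  D(3) - Z(25) = 4 = E
  C(2) - L(11) = 17 = R
  Q(16) - X(23) = 19 = T
  E(4) - N(13) = 17 = R
  L(11) - X(23) = 14 = O
  T(19) - Z(25) = 20 = U
  E(4) - L(11) = 19 = T
  B(1) - X(23) = 4 = E
Plaintext: ALERTROUTE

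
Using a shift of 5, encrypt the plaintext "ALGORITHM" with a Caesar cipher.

Step 1: For each letter, shift forward by 5 positions (mod 26).
  A (position 0) -> position (0+5) mod 26 = 5 -> F
  L (position 11) -> position (11+5) mod 26 = 16 -> Q
  G (position 6) -> position (6+5) mod 26 = 11 -> L
  O (position 14) -> position (14+5) mod 26 = 19 -> T
  R (position 17) -> position (17+5) mod 26 = 22 -> W
  I (position 8) -> position (8+5) mod 26 = 13 -> N
  T (position 19) -> position (19+5) mod 26 = 24 -> Y
  H (position 7) -> position (7+5) mod 26 = 12 -> M
  M (position 12) -> position (12+5) mod 26 = 17 -> R
Result: FQLTWNYMR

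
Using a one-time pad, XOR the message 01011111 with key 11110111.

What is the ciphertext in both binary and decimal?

Step 1: Write out the XOR operation bit by bit:
  Message: 01011111
  Key:     11110111
  XOR:     10101000
Step 2: Convert to decimal: 10101000 = 168.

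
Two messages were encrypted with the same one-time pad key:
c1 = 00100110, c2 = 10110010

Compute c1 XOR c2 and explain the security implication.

Step 1: c1 XOR c2 = (m1 XOR k) XOR (m2 XOR k).
Step 2: By XOR associativity/commutativity: = m1 XOR m2 XOR k XOR k = m1 XOR m2.
Step 3: 00100110 XOR 10110010 = 10010100 = 148.
Step 4: The key cancels out! An attacker learns m1 XOR m2 = 148, revealing the relationship between plaintexts.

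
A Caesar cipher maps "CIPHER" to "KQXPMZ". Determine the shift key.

Step 1: Compare first letters: C (position 2) -> K (position 10).
Step 2: Shift = (10 - 2) mod 26 = 8.
The shift value is 8.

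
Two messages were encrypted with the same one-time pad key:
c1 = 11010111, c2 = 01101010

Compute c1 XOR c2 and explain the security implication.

Step 1: c1 XOR c2 = (m1 XOR k) XOR (m2 XOR k).
Step 2: By XOR associativity/commutativity: = m1 XOR m2 XOR k XOR k = m1 XOR m2.
Step 3: 11010111 XOR 01101010 = 10111101 = 189.
Step 4: The key cancels out! An attacker learns m1 XOR m2 = 189, revealing the relationship between plaintexts.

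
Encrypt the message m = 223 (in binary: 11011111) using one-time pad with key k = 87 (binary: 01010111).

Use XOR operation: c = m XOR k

Step 1: Write out the XOR operation bit by bit:
  Message: 11011111
  Key:     01010111
  XOR:     10001000
Step 2: Convert to decimal: 10001000 = 136.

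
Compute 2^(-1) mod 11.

Step 1: We need x such that 2 * x = 1 (mod 11).
Step 2: Using the extended Euclidean algorithm or trial:
  2 * 6 = 12 = 1 * 11 + 1.
Step 3: Since 12 mod 11 = 1, the inverse is x = 6.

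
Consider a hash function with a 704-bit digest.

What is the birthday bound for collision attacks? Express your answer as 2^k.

Step 1: The birthday paradox gives collision probability ~50% after sqrt(2^n) = 2^(n/2) hashes.
Step 2: For 704-bit output: 2^(704/2) = 2^352.
Step 3: Approximately 2^352 hash computations needed.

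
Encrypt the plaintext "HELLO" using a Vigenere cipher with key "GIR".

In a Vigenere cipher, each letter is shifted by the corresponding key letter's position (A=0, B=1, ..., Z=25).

Step 1: Repeat key to match plaintext length:
  Plaintext: HELLO
  Key:       GIRGI
Step 2: Encrypt each letter:
  H(7) + G(6) = (7+6) mod 26 = 13 = N
  E(4) + I(8) = (4+8) mod 26 = 12 = M
  L(11) + R(17) = (11+17) mod 26 = 2 = C
  L(11) + G(6) = (11+6) mod 26 = 17 = R
  O(14) + I(8) = (14+8) mod 26 = 22 = W
Ciphertext: NMCRW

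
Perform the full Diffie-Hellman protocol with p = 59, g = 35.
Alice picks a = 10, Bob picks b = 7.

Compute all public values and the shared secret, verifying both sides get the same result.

Step 1: A = g^a mod p = 35^10 mod 59 = 20.
Step 2: B = g^b mod p = 35^7 mod 59 = 12.
Step 3: Alice computes s = B^a mod p = 12^10 mod 59 = 15.
Step 4: Bob computes s = A^b mod p = 20^7 mod 59 = 15.
Both sides agree: shared secret = 15.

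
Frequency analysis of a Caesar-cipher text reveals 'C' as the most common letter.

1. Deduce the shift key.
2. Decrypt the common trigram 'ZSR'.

Step 1: In English, 'E' is the most frequent letter (12.7%).
Step 2: The most frequent ciphertext letter is 'C' (position 2).
Step 3: Shift = (2 - 4) mod 26 = 24.
Step 4: Decrypt 'ZSR' by shifting back 24:
  Z -> B
  S -> U
  R -> T
Step 5: 'ZSR' decrypts to 'BUT'.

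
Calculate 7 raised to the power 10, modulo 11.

Step 1: Compute 7^10 mod 11 step by step, reducing modulo 11 at each step.
  7^1 mod 11 = 7
  7^2 mod 11 = (7 * 7) mod 11 = 5
  7^3 mod 11 = (5 * 7) mod 11 = 2
  7^4 mod 11 = (2 * 7) mod 11 = 3
  7^5 mod 11 = (3 * 7) mod 11 = 10
  7^6 mod 11 = (10 * 7) mod 11 = 4
  7^7 mod 11 = (4 * 7) mod 11 = 6
  7^8 mod 11 = (6 * 7) mod 11 = 9
  7^9 mod 11 = (9 * 7) mod 11 = 8
  7^10 mod 11 = (8 * 7) mod 11 = 1
Step 2: Result = 1.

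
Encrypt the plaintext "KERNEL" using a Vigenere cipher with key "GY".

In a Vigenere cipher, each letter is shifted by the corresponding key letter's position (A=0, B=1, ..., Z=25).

Step 1: Repeat key to match plaintext length:
  Plaintext: KERNEL
  Key:       GYGYGY
Step 2: Encrypt each letter:
  K(10) + G(6) = (10+6) mod 26 = 16 = Q
  E(4) + Y(24) = (4+24) mod 26 = 2 = C
  R(17) + G(6) = (17+6) mod 26 = 23 = X
  N(13) + Y(24) = (13+24) mod 26 = 11 = L
  E(4) + G(6) = (4+6) mod 26 = 10 = K
  L(11) + Y(24) = (11+24) mod 26 = 9 = J
Ciphertext: QCXLKJ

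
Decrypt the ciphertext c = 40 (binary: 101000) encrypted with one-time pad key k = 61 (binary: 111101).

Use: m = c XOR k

Step 1: XOR ciphertext with key:
  Ciphertext: 101000
  Key:        111101
  XOR:        010101
Step 2: Plaintext = 010101 = 21 in decimal.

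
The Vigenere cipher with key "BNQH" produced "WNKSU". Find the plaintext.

Step 1: Extend key: BNQHB
Step 2: Decrypt each letter (c - k) mod 26:
  W(22) - B(1) = (22-1) mod 26 = 21 = V
  N(13) - N(13) = (13-13) mod 26 = 0 = A
  K(10) - Q(16) = (10-16) mod 26 = 20 = U
  S(18) - H(7) = (18-7) mod 26 = 11 = L
  U(20) - B(1) = (20-1) mod 26 = 19 = T
Plaintext: VAULT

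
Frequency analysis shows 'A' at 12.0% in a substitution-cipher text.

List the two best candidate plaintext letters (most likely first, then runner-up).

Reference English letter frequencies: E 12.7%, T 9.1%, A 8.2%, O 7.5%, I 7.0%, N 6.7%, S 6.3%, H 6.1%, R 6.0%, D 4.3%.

Step 1: Observed frequency of 'A' is 12.0%.
Step 2: Compute distances to each reference frequency and sort:
  E (12.7%): difference = 0.7% <-- BEST
  T (9.1%): difference = 2.9% <-- RUNNER-UP
  A (8.2%): difference = 3.8%
  O (7.5%): difference = 4.5%
  I (7.0%): difference = 5.0%
Step 3: Most likely is 'E' (12.7%, diff 0.7%); second most likely is 'T' (9.1%, diff 2.9%).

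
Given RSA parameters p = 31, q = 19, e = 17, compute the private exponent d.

Step 1: n = 31 * 19 = 589.
Step 2: phi(n) = 30 * 18 = 540.
Step 3: Find d such that 17 * d = 1 (mod 540).
Step 4: d = 17^(-1) mod 540 = 413.
Verification: 17 * 413 = 7021 = 13 * 540 + 1.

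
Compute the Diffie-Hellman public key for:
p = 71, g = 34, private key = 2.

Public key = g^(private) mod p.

Step 1: A = g^a mod p = 34^2 mod 71.
  34^1 mod 71 = 34
  34^2 mod 71 = (34 * 34) mod 71 = 20
Result: A = 20.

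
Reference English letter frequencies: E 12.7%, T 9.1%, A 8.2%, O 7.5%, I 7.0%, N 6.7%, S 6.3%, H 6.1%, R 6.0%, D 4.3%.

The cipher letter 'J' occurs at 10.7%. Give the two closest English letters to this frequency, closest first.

Step 1: Observed frequency of 'J' is 10.7%.
Step 2: Compute distances to each reference frequency and sort:
  T (9.1%): difference = 1.6% <-- BEST
  E (12.7%): difference = 2.0% <-- RUNNER-UP
  A (8.2%): difference = 2.5%
  O (7.5%): difference = 3.2%
  I (7.0%): difference = 3.7%
Step 3: Most likely is 'T' (9.1%, diff 1.6%); second most likely is 'E' (12.7%, diff 2.0%).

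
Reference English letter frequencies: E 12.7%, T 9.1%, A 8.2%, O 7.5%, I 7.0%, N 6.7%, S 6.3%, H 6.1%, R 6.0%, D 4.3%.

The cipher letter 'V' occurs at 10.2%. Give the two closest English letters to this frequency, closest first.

Step 1: Observed frequency of 'V' is 10.2%.
Step 2: Compute distances to each reference frequency and sort:
  T (9.1%): difference = 1.1% <-- BEST
  A (8.2%): difference = 2.0% <-- RUNNER-UP
  E (12.7%): difference = 2.5%
  O (7.5%): difference = 2.7%
  I (7.0%): difference = 3.2%
Step 3: Most likely is 'T' (9.1%, diff 1.1%); second most likely is 'A' (8.2%, diff 2.0%).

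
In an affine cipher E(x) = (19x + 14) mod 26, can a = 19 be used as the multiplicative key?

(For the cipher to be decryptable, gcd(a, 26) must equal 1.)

Step 1: Compute gcd(19, 26).
Step 2: gcd(19, 26) = 1.
Since gcd = 1, 19 is coprime with 26, so it is a valid key.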